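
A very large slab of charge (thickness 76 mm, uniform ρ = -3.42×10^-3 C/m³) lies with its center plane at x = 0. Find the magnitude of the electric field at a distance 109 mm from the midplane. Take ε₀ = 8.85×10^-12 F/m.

The point |x| = 109 mm lies outside the slab (half-thickness 0.038 m). A symmetric pillbox spanning the full slab encloses Q_enc = ρ·d·A.
Flux = 2EA ⇒ E = |ρ|d/(2ε₀), independent of distance outside.
E = (3.42e-3)(0.076)/(2·8.85×10^-12) = 1.47×10^7 N/C.

E ≈ 1.47×10^7 N/C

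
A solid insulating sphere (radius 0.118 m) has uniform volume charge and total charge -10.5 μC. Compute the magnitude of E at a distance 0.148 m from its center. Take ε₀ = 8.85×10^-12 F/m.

Take a concentric spherical Gaussian surface of radius r = 0.148 m (r > R, so the entire charge is enclosed).
Q_enc = -10.5 μC = -1.05e-5 C.
Gauss's law: E·4πr² = Q_enc/ε₀.
E = |Q_enc|/(4πε₀r²) = (1.05e-5)/(4π·8.85×10^-12·(0.148)²) = 4.31e6 N/C.

E = 4.31×10^6 N/C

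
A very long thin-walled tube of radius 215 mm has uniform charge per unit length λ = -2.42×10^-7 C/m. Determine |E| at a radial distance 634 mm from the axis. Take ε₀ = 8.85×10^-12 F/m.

Coaxial Gaussian cylinder, radius r = 634 mm, length L (r > 215 mm).
The full line charge is enclosed: λ_enc = -2.42×10^-7 C/m.
Applying ∮E·dA = Q_enc/ε₀ with the end caps contributing no flux:
E = |λ_enc|/(2πε₀r) = (2.42e-7)/(2π·8.85×10^-12·0.634) = 6.86e3 N/C.

6.86e3 N/C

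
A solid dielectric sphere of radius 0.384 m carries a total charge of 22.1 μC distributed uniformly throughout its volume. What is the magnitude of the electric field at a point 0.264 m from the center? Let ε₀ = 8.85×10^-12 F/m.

By spherical symmetry E is radial; choose a Gaussian sphere of radius r = 0.264 m (r < R).
For a uniform sphere the enclosed fraction is (r/R)³, so Q_enc = (22.1 μC)(0.264/0.384)³ = 7.181×10^-6 C.
Gauss's law: E·4πr² = Q_enc/ε₀.
E = |Q_enc|/(4πε₀r²) = (7.181e-6)/(4π·8.85×10^-12·(0.264)²) = 9.27×10^5 N/C.

|E| = 9.27e5 V/m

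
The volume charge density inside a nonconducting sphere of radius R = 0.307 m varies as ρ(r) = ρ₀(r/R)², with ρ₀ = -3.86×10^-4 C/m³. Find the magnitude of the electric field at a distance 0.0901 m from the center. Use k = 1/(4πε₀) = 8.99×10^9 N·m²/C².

|E| = 6.77×10^4 N/C

Take a concentric spherical Gaussian surface of radius r = 0.0901 m (r < R).
Q_enc = ∫₀^r ρ(r')·4πr'² dr' = (4πρ₀/R²) ∫₀^r r'^4 dr' = 4πρ₀ r^5/(5·R²) = -6.112e-8 C.
By Gauss's law, ∮E·dA = E·4πr² = Q_enc/ε₀.
E = k|Q_enc|/r² = (8.99×10^9)(6.112e-8)/(0.0901)² = 6.77×10^4 N/C.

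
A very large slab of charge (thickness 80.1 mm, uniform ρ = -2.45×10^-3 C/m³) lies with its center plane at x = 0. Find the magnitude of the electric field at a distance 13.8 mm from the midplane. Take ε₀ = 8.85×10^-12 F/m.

By symmetry E is perpendicular to the slab. A Gaussian pillbox from −13.8 mm to +13.8 mm (face area A) lies entirely within the slab.
Q_enc = ρ·(2x)·A and flux = 2EA, so 2EA = 2ρxA/ε₀ ⇒ E = |ρ|x/ε₀.
E = (2.45×10^-3)(0.0138)/(8.85×10^-12) = 3.82×10^6 N/C.

3.82×10^6 N/C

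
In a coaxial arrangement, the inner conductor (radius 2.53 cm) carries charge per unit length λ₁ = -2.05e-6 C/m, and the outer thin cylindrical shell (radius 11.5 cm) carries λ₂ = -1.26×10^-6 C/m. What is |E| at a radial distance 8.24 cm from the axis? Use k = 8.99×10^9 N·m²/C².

E = 4.47e5 N/C

By cylindrical symmetry E is radial; use a coaxial Gaussian cylinder of radius 8.24 cm and length L (between the conductors, 2.53 cm < r < 11.5 cm).
The shell at 11.5 cm lies outside the Gaussian surface, so λ_enc = λ₁ = -2.05e-6 C/m.
Gauss's law: E·2πrL = λ_enc L/ε₀.
E = 2k|λ_enc|/r = 2(8.99×10^9)(2.05×10^-6)/(0.0824) = 4.47e5 N/C.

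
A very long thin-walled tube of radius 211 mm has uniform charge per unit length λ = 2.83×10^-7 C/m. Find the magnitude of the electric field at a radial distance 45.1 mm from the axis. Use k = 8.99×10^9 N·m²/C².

E = 0

Take a coaxial cylindrical Gaussian surface of radius r = 45.1 mm and length L (r < 211 mm, inside the shell).
No charge is enclosed, so Gauss's law gives E·2πrL = 0 ⇒ E = 0.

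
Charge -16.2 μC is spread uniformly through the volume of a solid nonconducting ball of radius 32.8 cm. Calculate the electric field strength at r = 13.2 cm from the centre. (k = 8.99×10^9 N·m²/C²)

|E| ≈ 5.45×10^5 V/m

Take a concentric spherical Gaussian surface of radius r = 13.2 cm (r < R).
For a uniform sphere the enclosed fraction is (r/R)³, so Q_enc = (-16.2 μC)(0.132/0.328)³ = -1.056×10^-6 C.
Applying ∮E·dA = Q_enc/ε₀ with Φ = E(4πr²):
E = k|Q_enc|/r² = (8.99×10^9)(1.056e-6)/(0.132)² = 5.45e5 N/C.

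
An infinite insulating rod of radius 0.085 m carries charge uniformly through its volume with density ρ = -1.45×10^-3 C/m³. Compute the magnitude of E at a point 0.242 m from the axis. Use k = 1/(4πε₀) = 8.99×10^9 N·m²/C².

|E| = 2.45e6 N/C

Take a coaxial cylindrical Gaussian surface of radius r = 0.242 m and length L (r > 0.085 m, full cross-section enclosed).
λ_enc = ρ·πR² = (-1.45e-3)π(0.085)² = -3.291×10^-5 C/m.
By Gauss's law (flux through the curved wall only), E·2πrL = λ_enc L/ε₀.
E = 2k|λ_enc|/r = 2(8.99×10^9)(3.291×10^-5)/(0.242) = 2.45e6 N/C.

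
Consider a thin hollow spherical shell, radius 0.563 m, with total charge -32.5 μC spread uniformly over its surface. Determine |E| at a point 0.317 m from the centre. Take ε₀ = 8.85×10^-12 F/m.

Use a concentric Gaussian sphere at r = 0.317 m (inside the shell, r < 0.563 m).
All the charge is outside the Gaussian surface: Q_enc = 0, hence E = 0 everywhere inside the shell.

E = 0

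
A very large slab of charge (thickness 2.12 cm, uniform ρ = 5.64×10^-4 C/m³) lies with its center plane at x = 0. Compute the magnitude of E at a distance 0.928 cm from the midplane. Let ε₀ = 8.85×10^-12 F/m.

By symmetry E is perpendicular to the slab. A Gaussian pillbox from −0.928 cm to +0.928 cm (face area A) lies entirely within the slab.
Q_enc = ρ·(2x)·A and flux = 2EA, so 2EA = 2ρxA/ε₀ ⇒ E = |ρ|x/ε₀.
E = (5.64e-4)(0.00928)/(8.85×10^-12) = 5.91×10^5 N/C.

|E| ≈ 5.91×10^5 N/C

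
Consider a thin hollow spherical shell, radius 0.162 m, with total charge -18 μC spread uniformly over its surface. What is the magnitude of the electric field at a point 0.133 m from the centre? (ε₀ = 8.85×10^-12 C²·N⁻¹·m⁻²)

|E| = 0 V/m

Use a concentric Gaussian sphere at r = 0.133 m (inside the shell, r < 0.162 m).
No charge lies within this surface, so Q_enc = 0 and Gauss's law gives E·4πr² = 0 ⇒ E = 0.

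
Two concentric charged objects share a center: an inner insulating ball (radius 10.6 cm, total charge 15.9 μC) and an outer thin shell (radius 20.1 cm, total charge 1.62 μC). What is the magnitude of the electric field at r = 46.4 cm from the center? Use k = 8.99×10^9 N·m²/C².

E = 7.32×10^5 V/m

Take a concentric spherical Gaussian surface of radius r = 46.4 cm (r > 20.1 cm, enclosing both).
Q_enc = (15.9 μC) + (1.62 μC) = 1.752×10^-5 C.
Since E is radial and uniform over the Gaussian sphere, Φ = E·4πr² = Q_enc/ε₀.
E = k|Q_enc|/r² = (8.99×10^9)(1.752×10^-5)/(0.464)² = 7.32×10^5 N/C.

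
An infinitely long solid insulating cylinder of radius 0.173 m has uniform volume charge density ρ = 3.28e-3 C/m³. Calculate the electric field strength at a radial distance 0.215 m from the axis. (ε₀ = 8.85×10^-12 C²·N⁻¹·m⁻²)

E = 2.58e7 V/m

Choose a coaxial cylinder of radius r = 0.215 m (arbitrary length L) as the Gaussian surface (r > 0.173 m, full cross-section enclosed).
λ_enc = ρ·πR² = (3.28×10^-3)π(0.173)² = 3.084×10^-4 C/m.
By Gauss's law (flux through the curved wall only), E·2πrL = λ_enc L/ε₀.
E = |λ_enc|/(2πε₀r) = (3.084×10^-4)/(2π·8.85×10^-12·0.215) = 2.58×10^7 N/C.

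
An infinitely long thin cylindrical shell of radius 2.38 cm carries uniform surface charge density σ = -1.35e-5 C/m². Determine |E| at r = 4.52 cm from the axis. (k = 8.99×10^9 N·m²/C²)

8.03×10^5 N/C

Take a coaxial cylindrical Gaussian surface of radius r = 4.52 cm and length L (r > 2.38 cm).
The whole shell is enclosed: λ_enc = σ·2πR = (-1.35×10^-5)·2π·(0.0238) = -2.019×10^-6 C/m.
Since E is radial and uniform over the curved surface, Φ = E·2πrL = Q_enc/ε₀ = λ_enc L/ε₀.
E = 2k|λ_enc|/r = 2(8.99×10^9)(2.019e-6)/(0.0452) = 8.03×10^5 N/C.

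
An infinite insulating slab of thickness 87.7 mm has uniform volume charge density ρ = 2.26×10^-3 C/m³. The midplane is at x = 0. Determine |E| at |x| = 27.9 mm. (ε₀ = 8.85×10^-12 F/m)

By symmetry E is perpendicular to the slab. A Gaussian pillbox from −27.9 mm to +27.9 mm (face area A) lies entirely within the slab.
Q_enc = ρ·(2x)·A and flux = 2EA, so 2EA = 2ρxA/ε₀ ⇒ E = |ρ|x/ε₀.
E = (2.26×10^-3)(0.0279)/(8.85×10^-12) = 7.12×10^6 N/C.

E = 7.12×10^6 N/C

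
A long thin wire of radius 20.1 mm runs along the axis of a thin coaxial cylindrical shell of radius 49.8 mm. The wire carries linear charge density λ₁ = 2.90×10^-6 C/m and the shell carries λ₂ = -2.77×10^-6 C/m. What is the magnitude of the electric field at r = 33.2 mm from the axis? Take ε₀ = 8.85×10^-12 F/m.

Take a coaxial cylindrical Gaussian surface of radius r = 33.2 mm and length L (between the conductors, 20.1 mm < r < 49.8 mm).
The shell at 49.8 mm lies outside the Gaussian surface, so λ_enc = λ₁ = 2.90×10^-6 C/m.
Gauss's law: E·2πrL = λ_enc L/ε₀.
E = |λ_enc|/(2πε₀r) = (2.90×10^-6)/(2π·8.85×10^-12·0.0332) = 1.57e6 N/C.

E = 1.57×10^6 V/m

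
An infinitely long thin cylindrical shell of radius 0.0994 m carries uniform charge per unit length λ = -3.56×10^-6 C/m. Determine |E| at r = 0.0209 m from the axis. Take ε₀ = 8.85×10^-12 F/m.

Choose a coaxial cylinder of radius r = 0.0209 m (arbitrary length L) as the Gaussian surface (r < 0.0994 m, inside the shell).
All the surface charge lies outside this cylinder: Q_enc = 0, hence E = 0.

|E| = 0 N/C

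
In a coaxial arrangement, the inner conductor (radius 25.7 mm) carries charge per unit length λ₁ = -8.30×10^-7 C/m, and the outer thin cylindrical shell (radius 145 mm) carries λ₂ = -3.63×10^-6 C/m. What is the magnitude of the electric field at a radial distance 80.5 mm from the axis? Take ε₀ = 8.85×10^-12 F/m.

By cylindrical symmetry E is radial; use a coaxial Gaussian cylinder of radius 80.5 mm and length L (between the conductors, 25.7 mm < r < 145 mm).
Only the inner wire is enclosed; the outer shell contributes nothing inside itself. λ_enc = λ₁ = -8.30e-7 C/m.
By Gauss's law (flux through the curved wall only), E·2πrL = λ_enc L/ε₀.
E = |λ_enc|/(2πε₀r) = (8.30×10^-7)/(2π·8.85×10^-12·0.0805) = 1.85×10^5 N/C.

E ≈ 1.85×10^5 N/C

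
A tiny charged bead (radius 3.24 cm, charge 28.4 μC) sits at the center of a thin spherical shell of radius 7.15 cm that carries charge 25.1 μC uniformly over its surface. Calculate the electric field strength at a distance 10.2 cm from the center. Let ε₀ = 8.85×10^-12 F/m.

Symmetry ⇒ E = E(r) r̂. Gaussian sphere of radius r = 10.2 cm (r > 7.15 cm, enclosing both).
Q_enc = (28.4 μC) + (25.1 μC) = 5.35×10^-5 C.
By Gauss's law, ∮E·dA = E·4πr² = Q_enc/ε₀.
E = |Q_enc|/(4πε₀r²) = (5.35×10^-5)/(4π·8.85×10^-12·(0.102)²) = 4.62×10^7 N/C.

E = 4.62×10^7 N/C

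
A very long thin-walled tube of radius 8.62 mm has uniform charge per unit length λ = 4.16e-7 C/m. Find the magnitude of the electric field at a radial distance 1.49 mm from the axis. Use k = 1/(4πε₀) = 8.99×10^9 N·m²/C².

E = 0

Take a coaxial cylindrical Gaussian surface of radius r = 1.49 mm and length L (r < 8.62 mm, inside the shell).
No charge is enclosed, so Gauss's law gives E·2πrL = 0 ⇒ E = 0.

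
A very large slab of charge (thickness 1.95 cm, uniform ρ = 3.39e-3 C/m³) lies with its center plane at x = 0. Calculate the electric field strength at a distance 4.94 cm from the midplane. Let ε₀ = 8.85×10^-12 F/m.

E = 3.73e6 N/C

The point |x| = 4.94 cm lies outside the slab (half-thickness 0.00975 m). A symmetric pillbox spanning the full slab encloses Q_enc = ρ·d·A.
Flux = 2EA ⇒ E = |ρ|d/(2ε₀), independent of distance outside.
E = (3.39×10^-3)(0.0195)/(2·8.85×10^-12) = 3.73e6 N/C.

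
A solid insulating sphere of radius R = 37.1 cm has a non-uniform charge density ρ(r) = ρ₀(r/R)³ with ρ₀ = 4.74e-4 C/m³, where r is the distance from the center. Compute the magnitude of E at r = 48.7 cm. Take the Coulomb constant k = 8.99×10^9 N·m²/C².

Use a concentric Gaussian sphere at r = 48.7 cm (r > R, all charge enclosed).
Q_enc = 4π ∫₀^R ρ₀(r'/R)^3 r'² dr' = 4πρ₀R³/6 = 5.069×10^-5 C.
By Gauss's law, ∮E·dA = E·4πr² = Q_enc/ε₀.
E = k|Q_enc|/r² = (8.99×10^9)(5.069×10^-5)/(0.487)² = 1.92×10^6 N/C.

E ≈ 1.92e6 N/C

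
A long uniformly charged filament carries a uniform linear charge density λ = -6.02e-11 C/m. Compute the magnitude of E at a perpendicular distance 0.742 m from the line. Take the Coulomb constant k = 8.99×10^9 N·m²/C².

|E| ≈ 1.46 N/C

Coaxial Gaussian cylinder, radius r = 0.742 m, length L.
Q_enc = λL, so λ_enc = -6.02e-11 C/m.
Since E is radial and uniform over the curved surface, Φ = E·2πrL = Q_enc/ε₀ = λ_enc L/ε₀.
E = 2k|λ_enc|/r = 2(8.99×10^9)(6.02×10^-11)/(0.742) = 1.46 N/C.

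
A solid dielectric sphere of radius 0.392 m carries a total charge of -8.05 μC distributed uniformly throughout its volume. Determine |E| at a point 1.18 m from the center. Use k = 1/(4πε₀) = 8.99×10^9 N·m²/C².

5.20e4 N/C

Symmetry ⇒ E = E(r) r̂. Gaussian sphere of radius r = 1.18 m (r > R, so the entire charge is enclosed).
Q_enc = -8.05 μC = -8.05e-6 C.
Applying ∮E·dA = Q_enc/ε₀ with Φ = E(4πr²):
E = k|Q_enc|/r² = (8.99×10^9)(8.05×10^-6)/(1.18)² = 5.20×10^4 N/C.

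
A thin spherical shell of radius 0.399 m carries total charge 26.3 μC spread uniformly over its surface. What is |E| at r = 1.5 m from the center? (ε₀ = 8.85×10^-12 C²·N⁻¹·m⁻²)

Take a concentric spherical Gaussian surface of radius r = 1.5 m (r > 0.399 m).
The entire shell is enclosed: Q_enc = 2.63×10^-5 C.
Applying ∮E·dA = Q_enc/ε₀ with Φ = E(4πr²):
E = |Q_enc|/(4πε₀r²) = (2.63e-5)/(4π·8.85×10^-12·(1.5)²) = 1.05×10^5 N/C.

|E| ≈ 1.05×10^5 N/C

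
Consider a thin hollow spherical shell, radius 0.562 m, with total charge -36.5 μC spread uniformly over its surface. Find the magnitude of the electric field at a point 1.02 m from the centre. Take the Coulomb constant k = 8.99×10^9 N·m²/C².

3.15e5 N/C

Use a concentric Gaussian sphere at r = 1.02 m (r > 0.562 m).
The entire shell is enclosed: Q_enc = -3.65e-5 C.
By Gauss's law, ∮E·dA = E·4πr² = Q_enc/ε₀.
E = k|Q_enc|/r² = (8.99×10^9)(3.65×10^-5)/(1.02)² = 3.15e5 N/C.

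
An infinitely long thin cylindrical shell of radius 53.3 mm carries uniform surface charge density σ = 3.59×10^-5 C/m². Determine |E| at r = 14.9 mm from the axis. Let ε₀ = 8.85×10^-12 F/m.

E = 0 (no enclosed charge)

Take a coaxial cylindrical Gaussian surface of radius r = 14.9 mm and length L (r < 53.3 mm, inside the shell).
No charge is enclosed, so Gauss's law gives E·2πrL = 0 ⇒ E = 0.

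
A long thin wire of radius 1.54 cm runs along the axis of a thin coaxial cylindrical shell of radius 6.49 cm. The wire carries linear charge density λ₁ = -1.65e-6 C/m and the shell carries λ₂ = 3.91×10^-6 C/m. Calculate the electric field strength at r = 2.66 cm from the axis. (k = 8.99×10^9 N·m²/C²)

Take a coaxial cylindrical Gaussian surface of radius r = 2.66 cm and length L (between the conductors, 1.54 cm < r < 6.49 cm).
The shell at 6.49 cm lies outside the Gaussian surface, so λ_enc = λ₁ = -1.65e-6 C/m.
Applying ∮E·dA = Q_enc/ε₀ with the end caps contributing no flux:
E = 2k|λ_enc|/r = 2(8.99×10^9)(1.65×10^-6)/(0.0266) = 1.12e6 N/C.

E = 1.12×10^6 N/C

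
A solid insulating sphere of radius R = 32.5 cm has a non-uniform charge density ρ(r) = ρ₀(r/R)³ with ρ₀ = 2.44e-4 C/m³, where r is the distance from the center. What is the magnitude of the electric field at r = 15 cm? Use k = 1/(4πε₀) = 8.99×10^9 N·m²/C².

Symmetry ⇒ E = E(r) r̂. Gaussian sphere of radius r = 15 cm (r < R).
Integrate the density: Q_enc = 4π ∫₀^r ρ₀(r'/R)^3 r'² dr' = 4πρ₀ r^6/(6·R³) = 1.696e-7 C.
By Gauss's law, ∮E·dA = E·4πr² = Q_enc/ε₀.
E = k|Q_enc|/r² = (8.99×10^9)(1.696e-7)/(0.15)² = 6.78e4 N/C.

|E| ≈ 6.78×10^4 N/C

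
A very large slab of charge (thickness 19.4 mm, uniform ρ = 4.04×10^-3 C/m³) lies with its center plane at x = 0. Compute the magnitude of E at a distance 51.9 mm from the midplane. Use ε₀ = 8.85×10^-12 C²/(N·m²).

E ≈ 4.43×10^6 N/C

The point |x| = 51.9 mm lies outside the slab (half-thickness 0.0097 m). A symmetric pillbox spanning the full slab encloses Q_enc = ρ·d·A.
Flux = 2EA ⇒ E = |ρ|d/(2ε₀), independent of distance outside.
E = (4.04×10^-3)(0.0194)/(2·8.85×10^-12) = 4.43×10^6 N/C.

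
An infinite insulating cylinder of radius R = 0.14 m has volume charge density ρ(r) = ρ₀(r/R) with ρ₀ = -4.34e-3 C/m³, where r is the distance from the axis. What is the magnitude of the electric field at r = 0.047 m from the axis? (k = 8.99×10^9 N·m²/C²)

Take a coaxial cylindrical Gaussian surface of radius r = 0.047 m and length L (r < R).
Integrating ρ over the cross-section to radius r: λ_enc = (2πρ₀/R) ∫₀^r r'^2 dr' = 2πρ₀ r^3/(3·R) = -6.741e-6 C/m.
Gauss's law: E·2πrL = λ_enc L/ε₀.
E = 2k|λ_enc|/r = 2(8.99×10^9)(6.741×10^-6)/(0.047) = 2.58×10^6 N/C.

E ≈ 2.58e6 V/m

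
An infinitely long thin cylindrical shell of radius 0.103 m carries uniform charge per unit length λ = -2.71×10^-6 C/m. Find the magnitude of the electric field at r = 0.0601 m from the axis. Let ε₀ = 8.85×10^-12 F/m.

|E| = 0 N/C

Take a coaxial cylindrical Gaussian surface of radius r = 0.0601 m and length L (r < 0.103 m, inside the shell).
No charge is enclosed, so Gauss's law gives E·2πrL = 0 ⇒ E = 0.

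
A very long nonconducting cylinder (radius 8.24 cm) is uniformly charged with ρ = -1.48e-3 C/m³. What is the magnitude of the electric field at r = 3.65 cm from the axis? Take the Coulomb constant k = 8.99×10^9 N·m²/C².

E ≈ 3.05×10^6 N/C

Coaxial Gaussian cylinder, radius r = 3.65 cm, length L (r < R).
Charge inside radius r per length L is ρ·πr²·L, so λ_enc = ρπr² = -6.194×10^-6 C/m.
Since E is radial and uniform over the curved surface, Φ = E·2πrL = Q_enc/ε₀ = λ_enc L/ε₀.
E = 2k|λ_enc|/r = 2(8.99×10^9)(6.194e-6)/(0.0365) = 3.05×10^6 N/C.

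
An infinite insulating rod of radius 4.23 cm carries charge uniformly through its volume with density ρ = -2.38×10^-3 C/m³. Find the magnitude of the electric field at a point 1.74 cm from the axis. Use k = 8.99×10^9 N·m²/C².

Choose a coaxial cylinder of radius r = 1.74 cm (arbitrary length L) as the Gaussian surface (r < R).
Enclosed charge per unit length: λ_enc = ρ·πr² = (-2.38e-3)π(0.0174)² = -2.264e-6 C/m.
Since E is radial and uniform over the curved surface, Φ = E·2πrL = Q_enc/ε₀ = λ_enc L/ε₀.
E = 2k|λ_enc|/r = 2(8.99×10^9)(2.264×10^-6)/(0.0174) = 2.34×10^6 N/C.

E ≈ 2.34e6 N/C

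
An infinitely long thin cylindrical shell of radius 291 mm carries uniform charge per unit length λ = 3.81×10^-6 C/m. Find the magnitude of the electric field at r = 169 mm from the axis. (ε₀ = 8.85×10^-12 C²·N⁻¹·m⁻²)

Coaxial Gaussian cylinder, radius r = 169 mm, length L (r < 291 mm, inside the shell).
All the surface charge lies outside this cylinder: Q_enc = 0, hence E = 0.

|E| = 0 V/m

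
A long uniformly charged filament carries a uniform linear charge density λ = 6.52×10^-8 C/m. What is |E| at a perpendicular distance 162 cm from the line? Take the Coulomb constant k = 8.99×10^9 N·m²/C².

|E| = 724 V/m

Choose a coaxial cylinder of radius r = 162 cm (arbitrary length L) as the Gaussian surface.
Q_enc = λL, so λ_enc = 6.52×10^-8 C/m.
Applying ∮E·dA = Q_enc/ε₀ with the end caps contributing no flux:
E = 2k|λ_enc|/r = 2(8.99×10^9)(6.52×10^-8)/(1.62) = 724 N/C.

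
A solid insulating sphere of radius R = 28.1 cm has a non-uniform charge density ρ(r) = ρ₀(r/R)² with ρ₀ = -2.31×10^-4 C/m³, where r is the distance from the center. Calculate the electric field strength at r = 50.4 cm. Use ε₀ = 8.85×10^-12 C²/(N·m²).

Symmetry ⇒ E = E(r) r̂. Gaussian sphere of radius r = 50.4 cm (r > R, all charge enclosed).
Q_enc = 4π ∫₀^R ρ₀(r'/R)^2 r'² dr' = 4πρ₀R³/5 = -1.288×10^-5 C.
By Gauss's law, ∮E·dA = E·4πr² = Q_enc/ε₀.
E = |Q_enc|/(4πε₀r²) = (1.288×10^-5)/(4π·8.85×10^-12·(0.504)²) = 4.56×10^5 N/C.

E ≈ 4.56e5 N/C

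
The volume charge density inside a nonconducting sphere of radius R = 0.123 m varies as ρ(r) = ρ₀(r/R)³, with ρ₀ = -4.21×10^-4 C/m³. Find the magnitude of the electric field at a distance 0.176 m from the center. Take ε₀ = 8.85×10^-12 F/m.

E = 4.76×10^5 V/m

Take a concentric spherical Gaussian surface of radius r = 0.176 m (r > R, all charge enclosed).
Q_enc = 4π ∫₀^R ρ₀(r'/R)^3 r'² dr' = 4πρ₀R³/6 = -1.641×10^-6 C.
Applying ∮E·dA = Q_enc/ε₀ with Φ = E(4πr²):
E = |Q_enc|/(4πε₀r²) = (1.641e-6)/(4π·8.85×10^-12·(0.176)²) = 4.76e5 N/C.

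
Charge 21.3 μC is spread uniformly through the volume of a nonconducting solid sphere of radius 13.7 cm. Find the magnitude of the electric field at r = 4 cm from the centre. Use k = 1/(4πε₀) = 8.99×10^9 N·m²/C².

Take a concentric spherical Gaussian surface of radius r = 4 cm (r < R).
For a uniform sphere the enclosed fraction is (r/R)³, so Q_enc = (21.3 μC)(0.04/0.137)³ = 5.301×10^-7 C.
By Gauss's law, ∮E·dA = E·4πr² = Q_enc/ε₀.
E = k|Q_enc|/r² = (8.99×10^9)(5.301×10^-7)/(0.04)² = 2.98×10^6 N/C.

E = 2.98×10^6 V/m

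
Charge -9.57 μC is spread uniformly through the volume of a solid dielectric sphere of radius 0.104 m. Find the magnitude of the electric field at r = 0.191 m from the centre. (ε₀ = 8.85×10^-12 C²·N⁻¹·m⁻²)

Symmetry ⇒ E = E(r) r̂. Gaussian sphere of radius r = 0.191 m (r > R, so the entire charge is enclosed).
Q_enc = -9.57 μC = -9.57×10^-6 C.
Applying ∮E·dA = Q_enc/ε₀ with Φ = E(4πr²):
E = |Q_enc|/(4πε₀r²) = (9.57×10^-6)/(4π·8.85×10^-12·(0.191)²) = 2.36e6 N/C.

2.36e6 V/m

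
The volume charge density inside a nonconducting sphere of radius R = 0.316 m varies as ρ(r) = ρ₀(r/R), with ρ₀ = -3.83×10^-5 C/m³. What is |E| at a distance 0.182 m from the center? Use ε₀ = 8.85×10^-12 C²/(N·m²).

Take a concentric spherical Gaussian surface of radius r = 0.182 m (r < R).
Q_enc = ∫₀^r ρ(r')·4πr'² dr' = (4πρ₀/R) ∫₀^r r'^3 dr' = 4πρ₀ r^4/(4·R) = -4.178e-7 C.
Gauss's law: E·4πr² = Q_enc/ε₀.
E = |Q_enc|/(4πε₀r²) = (4.178×10^-7)/(4π·8.85×10^-12·(0.182)²) = 1.13×10^5 N/C.

|E| = 1.13×10^5 N/C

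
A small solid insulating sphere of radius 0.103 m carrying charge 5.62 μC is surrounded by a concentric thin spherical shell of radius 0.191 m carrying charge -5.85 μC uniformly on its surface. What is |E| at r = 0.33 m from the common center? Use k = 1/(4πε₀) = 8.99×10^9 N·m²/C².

E ≈ 1.90×10^4 N/C

Take a concentric spherical Gaussian surface of radius r = 0.33 m (r > 0.191 m, enclosing both).
Q_enc = (5.62 μC) + (-5.85 μC) = -2.30×10^-7 C.
By Gauss's law, ∮E·dA = E·4πr² = Q_enc/ε₀.
E = k|Q_enc|/r² = (8.99×10^9)(2.30×10^-7)/(0.33)² = 1.90×10^4 N/C.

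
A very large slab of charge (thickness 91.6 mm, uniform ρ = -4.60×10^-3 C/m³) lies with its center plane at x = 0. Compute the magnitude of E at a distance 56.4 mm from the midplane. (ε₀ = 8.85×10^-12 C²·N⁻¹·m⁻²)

E = 2.38×10^7 V/m

The point |x| = 56.4 mm lies outside the slab (half-thickness 0.0458 m). A symmetric pillbox spanning the full slab encloses Q_enc = ρ·d·A.
Flux = 2EA ⇒ E = |ρ|d/(2ε₀), independent of distance outside.
E = (4.60e-3)(0.0916)/(2·8.85×10^-12) = 2.38×10^7 N/C.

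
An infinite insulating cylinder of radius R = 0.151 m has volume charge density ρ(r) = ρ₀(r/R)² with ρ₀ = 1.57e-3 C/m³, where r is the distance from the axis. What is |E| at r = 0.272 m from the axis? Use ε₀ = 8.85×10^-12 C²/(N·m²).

Coaxial Gaussian cylinder, radius r = 0.272 m, length L (r > R, full charge per length enclosed).
λ_enc = 2π ∫₀^R ρ₀(r'/R)^2 r' dr' = 2πρ₀R²/4 = 5.623e-5 C/m.
Applying ∮E·dA = Q_enc/ε₀ with the end caps contributing no flux:
E = |λ_enc|/(2πε₀r) = (5.623e-5)/(2π·8.85×10^-12·0.272) = 3.72e6 N/C.

|E| = 3.72×10^6 V/m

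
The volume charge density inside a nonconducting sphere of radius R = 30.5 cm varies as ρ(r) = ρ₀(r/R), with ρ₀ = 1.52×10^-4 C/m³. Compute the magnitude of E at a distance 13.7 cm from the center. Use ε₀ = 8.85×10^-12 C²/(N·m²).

2.64×10^5 V/m

Symmetry ⇒ E = E(r) r̂. Gaussian sphere of radius r = 13.7 cm (r < R).
Integrate the density: Q_enc = 4π ∫₀^r ρ₀(r'/R)^1 r'² dr' = 4πρ₀ r^4/(4·R) = 5.515×10^-7 C.
Since E is radial and uniform over the Gaussian sphere, Φ = E·4πr² = Q_enc/ε₀.
E = |Q_enc|/(4πε₀r²) = (5.515e-7)/(4π·8.85×10^-12·(0.137)²) = 2.64×10^5 N/C.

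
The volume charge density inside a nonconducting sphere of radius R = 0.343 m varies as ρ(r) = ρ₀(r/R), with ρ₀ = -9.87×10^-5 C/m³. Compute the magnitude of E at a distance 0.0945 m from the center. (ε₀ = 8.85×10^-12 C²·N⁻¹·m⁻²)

E ≈ 7.26×10^4 V/m

Symmetry ⇒ E = E(r) r̂. Gaussian sphere of radius r = 0.0945 m (r < R).
Q_enc = ∫₀^r ρ(r')·4πr'² dr' = (4πρ₀/R) ∫₀^r r'^3 dr' = 4πρ₀ r^4/(4·R) = -7.209×10^-8 C.
Since E is radial and uniform over the Gaussian sphere, Φ = E·4πr² = Q_enc/ε₀.
E = |Q_enc|/(4πε₀r²) = (7.209e-8)/(4π·8.85×10^-12·(0.0945)²) = 7.26e4 N/C.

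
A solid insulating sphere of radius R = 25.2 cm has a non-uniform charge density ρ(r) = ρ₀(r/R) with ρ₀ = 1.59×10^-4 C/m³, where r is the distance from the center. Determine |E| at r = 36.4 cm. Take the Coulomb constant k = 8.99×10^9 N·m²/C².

5.42×10^5 N/C

Use a concentric Gaussian sphere at r = 36.4 cm (r > R, all charge enclosed).
Q_enc = 4π ∫₀^R ρ₀(r'/R)^1 r'² dr' = 4πρ₀R³/4 = 7.994×10^-6 C.
Since E is radial and uniform over the Gaussian sphere, Φ = E·4πr² = Q_enc/ε₀.
E = k|Q_enc|/r² = (8.99×10^9)(7.994×10^-6)/(0.364)² = 5.42×10^5 N/C.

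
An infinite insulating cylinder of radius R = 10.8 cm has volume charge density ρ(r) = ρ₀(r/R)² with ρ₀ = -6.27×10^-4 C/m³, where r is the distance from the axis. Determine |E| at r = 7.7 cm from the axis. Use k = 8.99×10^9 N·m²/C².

E ≈ 6.93e5 N/C

Coaxial Gaussian cylinder, radius r = 7.7 cm, length L (r < R).
Integrating ρ over the cross-section to radius r: λ_enc = (2πρ₀/R²) ∫₀^r r'^3 dr' = 2πρ₀ r^4/(4·R²) = -2.968×10^-6 C/m.
Since E is radial and uniform over the curved surface, Φ = E·2πrL = Q_enc/ε₀ = λ_enc L/ε₀.
E = 2k|λ_enc|/r = 2(8.99×10^9)(2.968×10^-6)/(0.077) = 6.93×10^5 N/C.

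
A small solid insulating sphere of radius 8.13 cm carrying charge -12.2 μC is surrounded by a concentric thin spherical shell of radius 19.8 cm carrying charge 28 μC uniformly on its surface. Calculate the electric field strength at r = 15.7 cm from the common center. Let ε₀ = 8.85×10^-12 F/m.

By spherical symmetry E is radial; choose a Gaussian sphere of radius r = 15.7 cm (between the bodies, 8.13 cm < r < 19.8 cm).
Only the inner charge is enclosed; the outer shell contributes nothing inside itself. Q_enc = -12.2 μC = -1.22×10^-5 C.
By Gauss's law, ∮E·dA = E·4πr² = Q_enc/ε₀.
E = |Q_enc|/(4πε₀r²) = (1.22×10^-5)/(4π·8.85×10^-12·(0.157)²) = 4.45×10^6 N/C.

4.45×10^6 N/C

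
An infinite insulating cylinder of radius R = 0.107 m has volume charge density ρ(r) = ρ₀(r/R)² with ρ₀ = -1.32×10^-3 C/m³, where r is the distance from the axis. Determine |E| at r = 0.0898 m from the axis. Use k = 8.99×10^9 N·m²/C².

Take a coaxial cylindrical Gaussian surface of radius r = 0.0898 m and length L (r < R).
λ_enc = ∫₀^r ρ(r')·2πr' dr' = (2πρ₀/R²)·r^4/4 = -1.178×10^-5 C/m.
Since E is radial and uniform over the curved surface, Φ = E·2πrL = Q_enc/ε₀ = λ_enc L/ε₀.
E = 2k|λ_enc|/r = 2(8.99×10^9)(1.178×10^-5)/(0.0898) = 2.36e6 N/C.

E ≈ 2.36×10^6 N/C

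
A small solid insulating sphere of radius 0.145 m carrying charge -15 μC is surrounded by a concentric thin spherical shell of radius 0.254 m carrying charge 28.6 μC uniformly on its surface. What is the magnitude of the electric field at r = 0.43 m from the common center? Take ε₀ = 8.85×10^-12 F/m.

E ≈ 6.61×10^5 N/C

By spherical symmetry E is radial; choose a Gaussian sphere of radius r = 0.43 m (r > 0.254 m, enclosing both).
Q_enc = (-15 μC) + (28.6 μC) = 1.36×10^-5 C.
Applying ∮E·dA = Q_enc/ε₀ with Φ = E(4πr²):
E = |Q_enc|/(4πε₀r²) = (1.36×10^-5)/(4π·8.85×10^-12·(0.43)²) = 6.61×10^5 N/C.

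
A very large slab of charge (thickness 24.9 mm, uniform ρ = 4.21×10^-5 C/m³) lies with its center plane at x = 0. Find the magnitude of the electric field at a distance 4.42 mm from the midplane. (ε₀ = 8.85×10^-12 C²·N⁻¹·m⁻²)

By symmetry E is perpendicular to the slab. A Gaussian pillbox from −4.42 mm to +4.42 mm (face area A) lies entirely within the slab.
Q_enc = ρ·(2x)·A and flux = 2EA, so 2EA = 2ρxA/ε₀ ⇒ E = |ρ|x/ε₀.
E = (4.21×10^-5)(0.00442)/(8.85×10^-12) = 2.10×10^4 N/C.

2.10e4 V/m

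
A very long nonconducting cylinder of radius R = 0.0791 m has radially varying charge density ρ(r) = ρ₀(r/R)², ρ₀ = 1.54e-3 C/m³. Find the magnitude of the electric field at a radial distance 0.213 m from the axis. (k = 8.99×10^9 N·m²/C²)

By cylindrical symmetry E is radial; use a coaxial Gaussian cylinder of radius 0.213 m and length L (r > R, full charge per length enclosed).
λ_enc = 2π ∫₀^R ρ₀(r'/R)^2 r' dr' = 2πρ₀R²/4 = 1.514×10^-5 C/m.
By Gauss's law (flux through the curved wall only), E·2πrL = λ_enc L/ε₀.
E = 2k|λ_enc|/r = 2(8.99×10^9)(1.514×10^-5)/(0.213) = 1.28×10^6 N/C.

|E| ≈ 1.28×10^6 N/C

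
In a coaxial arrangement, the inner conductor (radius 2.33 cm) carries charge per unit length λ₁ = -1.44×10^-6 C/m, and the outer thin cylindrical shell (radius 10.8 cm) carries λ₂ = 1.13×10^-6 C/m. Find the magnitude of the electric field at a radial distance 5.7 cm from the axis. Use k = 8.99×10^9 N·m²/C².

Coaxial Gaussian cylinder, radius r = 5.7 cm, length L (between the conductors, 2.33 cm < r < 10.8 cm).
The shell at 10.8 cm lies outside the Gaussian surface, so λ_enc = λ₁ = -1.44×10^-6 C/m.
Gauss's law: E·2πrL = λ_enc L/ε₀.
E = 2k|λ_enc|/r = 2(8.99×10^9)(1.44×10^-6)/(0.057) = 4.54×10^5 N/C.

|E| = 4.54e5 V/m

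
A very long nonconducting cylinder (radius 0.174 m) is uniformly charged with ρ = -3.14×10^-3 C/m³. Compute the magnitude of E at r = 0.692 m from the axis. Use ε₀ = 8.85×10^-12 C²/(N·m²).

Take a coaxial cylindrical Gaussian surface of radius r = 0.692 m and length L (r > 0.174 m, full cross-section enclosed).
λ_enc = ρ·πR² = (-3.14×10^-3)π(0.174)² = -2.987e-4 C/m.
Since E is radial and uniform over the curved surface, Φ = E·2πrL = Q_enc/ε₀ = λ_enc L/ε₀.
E = |λ_enc|/(2πε₀r) = (2.987e-4)/(2π·8.85×10^-12·0.692) = 7.76×10^6 N/C.

|E| = 7.76×10^6 N/C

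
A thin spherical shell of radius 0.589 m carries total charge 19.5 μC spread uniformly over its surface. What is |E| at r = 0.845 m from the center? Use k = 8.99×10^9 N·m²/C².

Use a concentric Gaussian sphere at r = 0.845 m (r > 0.589 m).
The entire shell is enclosed: Q_enc = 1.95×10^-5 C.
Since E is radial and uniform over the Gaussian sphere, Φ = E·4πr² = Q_enc/ε₀.
E = k|Q_enc|/r² = (8.99×10^9)(1.95×10^-5)/(0.845)² = 2.46×10^5 N/C.

2.46e5 N/C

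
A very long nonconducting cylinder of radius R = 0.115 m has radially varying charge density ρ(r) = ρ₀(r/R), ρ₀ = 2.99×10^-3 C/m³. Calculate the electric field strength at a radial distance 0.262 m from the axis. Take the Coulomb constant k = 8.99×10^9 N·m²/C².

By cylindrical symmetry E is radial; use a coaxial Gaussian cylinder of radius 0.262 m and length L (r > R, full charge per length enclosed).
λ_enc = 2π ∫₀^R ρ₀(r'/R)^1 r' dr' = 2πρ₀R²/3 = 8.282×10^-5 C/m.
Applying ∮E·dA = Q_enc/ε₀ with the end caps contributing no flux:
E = 2k|λ_enc|/r = 2(8.99×10^9)(8.282×10^-5)/(0.262) = 5.68×10^6 N/C.

5.68×10^6 N/C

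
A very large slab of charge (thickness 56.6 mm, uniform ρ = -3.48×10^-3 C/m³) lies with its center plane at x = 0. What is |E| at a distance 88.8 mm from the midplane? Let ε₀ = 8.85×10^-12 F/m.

E ≈ 1.11×10^7 V/m

The point |x| = 88.8 mm lies outside the slab (half-thickness 0.0283 m). A symmetric pillbox spanning the full slab encloses Q_enc = ρ·d·A.
Flux = 2EA ⇒ E = |ρ|d/(2ε₀), independent of distance outside.
E = (3.48×10^-3)(0.0566)/(2·8.85×10^-12) = 1.11×10^7 N/C.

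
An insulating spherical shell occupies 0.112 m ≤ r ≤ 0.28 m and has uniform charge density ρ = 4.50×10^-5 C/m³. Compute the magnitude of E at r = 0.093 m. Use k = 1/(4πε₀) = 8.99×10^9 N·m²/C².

|E| = 0 V/m

Use a concentric Gaussian sphere at r = 0.093 m (r < 0.112 m, inside the empty cavity).
No charge is enclosed, so by Gauss's law E·4πr² = 0 ⇒ E = 0.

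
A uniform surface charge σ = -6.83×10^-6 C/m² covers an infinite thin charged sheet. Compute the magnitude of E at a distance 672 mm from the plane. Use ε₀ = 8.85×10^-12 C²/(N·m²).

By planar symmetry E is perpendicular to the sheet and uniform; use a Gaussian pillbox with flat faces of area A on each side of the sheet.
Flux Φ = 2EA and Q_enc = σA, so 2EA = σA/ε₀ ⇒ E = |σ|/(2ε₀), independent of distance.
E = |σ|/(2ε₀) = (6.83e-6)/(2·8.85×10^-12) = 3.86×10^5 N/C.

|E| ≈ 3.86×10^5 N/C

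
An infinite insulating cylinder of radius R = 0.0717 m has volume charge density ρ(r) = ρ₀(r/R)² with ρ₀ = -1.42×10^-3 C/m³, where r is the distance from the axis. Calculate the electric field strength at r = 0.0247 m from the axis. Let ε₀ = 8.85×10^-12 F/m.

Coaxial Gaussian cylinder, radius r = 0.0247 m, length L (r < R).
λ_enc = ∫₀^r ρ(r')·2πr' dr' = (2πρ₀/R²)·r^4/4 = -1.615×10^-7 C/m.
Gauss's law: E·2πrL = λ_enc L/ε₀.
E = |λ_enc|/(2πε₀r) = (1.615×10^-7)/(2π·8.85×10^-12·0.0247) = 1.18×10^5 N/C.

|E| = 1.18×10^5 N/C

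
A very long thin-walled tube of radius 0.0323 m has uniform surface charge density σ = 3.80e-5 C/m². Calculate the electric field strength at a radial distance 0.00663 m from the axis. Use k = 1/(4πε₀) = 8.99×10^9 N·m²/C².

E = 0

Take a coaxial cylindrical Gaussian surface of radius r = 0.00663 m and length L (r < 0.0323 m, inside the shell).
All the surface charge lies outside this cylinder: Q_enc = 0, hence E = 0.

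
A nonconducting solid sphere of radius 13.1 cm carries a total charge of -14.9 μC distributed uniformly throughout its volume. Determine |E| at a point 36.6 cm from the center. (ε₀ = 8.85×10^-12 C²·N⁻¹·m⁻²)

|E| ≈ 1.00e6 N/C

Use a concentric Gaussian sphere at r = 36.6 cm (r > R, so the entire charge is enclosed).
Q_enc = -14.9 μC = -1.49e-5 C.
Gauss's law: E·4πr² = Q_enc/ε₀.
E = |Q_enc|/(4πε₀r²) = (1.49×10^-5)/(4π·8.85×10^-12·(0.366)²) = 1.00×10^6 N/C.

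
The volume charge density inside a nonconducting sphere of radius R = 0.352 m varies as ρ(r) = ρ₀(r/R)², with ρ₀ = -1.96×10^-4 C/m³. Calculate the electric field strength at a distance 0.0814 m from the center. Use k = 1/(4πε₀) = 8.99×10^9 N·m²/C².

1.93×10^4 N/C

Symmetry ⇒ E = E(r) r̂. Gaussian sphere of radius r = 0.0814 m (r < R).
Q_enc = ∫₀^r ρ(r')·4πr'² dr' = (4πρ₀/R²) ∫₀^r r'^4 dr' = 4πρ₀ r^5/(5·R²) = -1.421×10^-8 C.
Applying ∮E·dA = Q_enc/ε₀ with Φ = E(4πr²):
E = k|Q_enc|/r² = (8.99×10^9)(1.421×10^-8)/(0.0814)² = 1.93×10^4 N/C.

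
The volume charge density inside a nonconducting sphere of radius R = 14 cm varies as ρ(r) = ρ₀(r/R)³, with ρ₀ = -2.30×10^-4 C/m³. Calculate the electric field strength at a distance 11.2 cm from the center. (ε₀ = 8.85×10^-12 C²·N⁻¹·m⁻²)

Take a concentric spherical Gaussian surface of radius r = 11.2 cm (r < R).
Integrate the density: Q_enc = 4π ∫₀^r ρ₀(r'/R)^3 r'² dr' = 4πρ₀ r^6/(6·R³) = -3.465e-7 C.
Since E is radial and uniform over the Gaussian sphere, Φ = E·4πr² = Q_enc/ε₀.
E = |Q_enc|/(4πε₀r²) = (3.465e-7)/(4π·8.85×10^-12·(0.112)²) = 2.48×10^5 N/C.

|E| = 2.48×10^5 N/C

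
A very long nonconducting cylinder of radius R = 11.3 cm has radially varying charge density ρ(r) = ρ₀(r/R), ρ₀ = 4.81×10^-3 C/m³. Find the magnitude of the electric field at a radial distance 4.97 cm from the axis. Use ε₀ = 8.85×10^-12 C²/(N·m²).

|E| ≈ 3.96e6 N/C

By cylindrical symmetry E is radial; use a coaxial Gaussian cylinder of radius 4.97 cm and length L (r < R).
Integrating ρ over the cross-section to radius r: λ_enc = (2πρ₀/R) ∫₀^r r'^2 dr' = 2πρ₀ r^3/(3·R) = 1.094×10^-5 C/m.
Applying ∮E·dA = Q_enc/ε₀ with the end caps contributing no flux:
E = |λ_enc|/(2πε₀r) = (1.094e-5)/(2π·8.85×10^-12·0.0497) = 3.96×10^6 N/C.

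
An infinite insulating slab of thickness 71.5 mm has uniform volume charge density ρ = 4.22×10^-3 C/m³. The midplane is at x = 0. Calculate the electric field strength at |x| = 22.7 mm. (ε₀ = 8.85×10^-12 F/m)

E ≈ 1.08×10^7 N/C

By symmetry E is perpendicular to the slab. A Gaussian pillbox from −22.7 mm to +22.7 mm (face area A) lies entirely within the slab.
Q_enc = ρ·(2x)·A and flux = 2EA, so 2EA = 2ρxA/ε₀ ⇒ E = |ρ|x/ε₀.
E = (4.22e-3)(0.0227)/(8.85×10^-12) = 1.08×10^7 N/C.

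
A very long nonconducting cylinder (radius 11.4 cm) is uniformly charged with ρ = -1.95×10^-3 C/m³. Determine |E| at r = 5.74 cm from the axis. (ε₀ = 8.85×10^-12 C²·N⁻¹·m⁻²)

By cylindrical symmetry E is radial; use a coaxial Gaussian cylinder of radius 5.74 cm and length L (r < R).
Enclosed charge per unit length: λ_enc = ρ·πr² = (-1.95e-3)π(0.0574)² = -2.018×10^-5 C/m.
Applying ∮E·dA = Q_enc/ε₀ with the end caps contributing no flux:
E = |λ_enc|/(2πε₀r) = (2.018×10^-5)/(2π·8.85×10^-12·0.0574) = 6.32×10^6 N/C.

|E| = 6.32e6 V/m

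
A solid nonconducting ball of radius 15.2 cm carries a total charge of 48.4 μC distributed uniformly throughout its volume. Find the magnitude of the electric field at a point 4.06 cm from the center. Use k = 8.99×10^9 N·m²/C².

Symmetry ⇒ E = E(r) r̂. Gaussian sphere of radius r = 4.06 cm (r < R).
Only the charge within r is enclosed: Q_enc = Q·(r/R)³ = (48.4 μC)·(4.06 cm/15.2 cm)³ = 9.223e-7 C.
Since E is radial and uniform over the Gaussian sphere, Φ = E·4πr² = Q_enc/ε₀.
E = k|Q_enc|/r² = (8.99×10^9)(9.223×10^-7)/(0.0406)² = 5.03×10^6 N/C.

|E| = 5.03e6 N/C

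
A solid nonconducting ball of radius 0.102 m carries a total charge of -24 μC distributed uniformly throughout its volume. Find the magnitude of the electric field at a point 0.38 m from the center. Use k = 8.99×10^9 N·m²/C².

1.49×10^6 N/C

Take a concentric spherical Gaussian surface of radius r = 0.38 m (r > R, so the entire charge is enclosed).
Q_enc = -24 μC = -2.40×10^-5 C.
Applying ∮E·dA = Q_enc/ε₀ with Φ = E(4πr²):
E = k|Q_enc|/r² = (8.99×10^9)(2.40×10^-5)/(0.38)² = 1.49×10^6 N/C.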